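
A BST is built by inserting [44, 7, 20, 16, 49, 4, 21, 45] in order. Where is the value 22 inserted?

Starting tree (level order): [44, 7, 49, 4, 20, 45, None, None, None, 16, 21]
Insertion path: 44 -> 7 -> 20 -> 21
Result: insert 22 as right child of 21
Final tree (level order): [44, 7, 49, 4, 20, 45, None, None, None, 16, 21, None, None, None, None, None, 22]


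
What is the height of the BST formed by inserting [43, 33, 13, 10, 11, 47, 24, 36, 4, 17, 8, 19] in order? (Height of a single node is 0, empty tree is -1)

Insertion order: [43, 33, 13, 10, 11, 47, 24, 36, 4, 17, 8, 19]
Tree (level-order array): [43, 33, 47, 13, 36, None, None, 10, 24, None, None, 4, 11, 17, None, None, 8, None, None, None, 19]
Compute height bottom-up (empty subtree = -1):
  height(8) = 1 + max(-1, -1) = 0
  height(4) = 1 + max(-1, 0) = 1
  height(11) = 1 + max(-1, -1) = 0
  height(10) = 1 + max(1, 0) = 2
  height(19) = 1 + max(-1, -1) = 0
  height(17) = 1 + max(-1, 0) = 1
  height(24) = 1 + max(1, -1) = 2
  height(13) = 1 + max(2, 2) = 3
  height(36) = 1 + max(-1, -1) = 0
  height(33) = 1 + max(3, 0) = 4
  height(47) = 1 + max(-1, -1) = 0
  height(43) = 1 + max(4, 0) = 5
Height = 5


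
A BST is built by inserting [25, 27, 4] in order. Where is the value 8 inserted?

Starting tree (level order): [25, 4, 27]
Insertion path: 25 -> 4
Result: insert 8 as right child of 4
Final tree (level order): [25, 4, 27, None, 8]


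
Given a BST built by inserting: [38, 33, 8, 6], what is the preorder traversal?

Tree insertion order: [38, 33, 8, 6]
Tree (level-order array): [38, 33, None, 8, None, 6]
Preorder traversal: [38, 33, 8, 6]


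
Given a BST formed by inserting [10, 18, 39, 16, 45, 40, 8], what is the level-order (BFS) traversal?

Tree insertion order: [10, 18, 39, 16, 45, 40, 8]
Tree (level-order array): [10, 8, 18, None, None, 16, 39, None, None, None, 45, 40]
BFS from the root, enqueuing left then right child of each popped node:
  queue [10] -> pop 10, enqueue [8, 18], visited so far: [10]
  queue [8, 18] -> pop 8, enqueue [none], visited so far: [10, 8]
  queue [18] -> pop 18, enqueue [16, 39], visited so far: [10, 8, 18]
  queue [16, 39] -> pop 16, enqueue [none], visited so far: [10, 8, 18, 16]
  queue [39] -> pop 39, enqueue [45], visited so far: [10, 8, 18, 16, 39]
  queue [45] -> pop 45, enqueue [40], visited so far: [10, 8, 18, 16, 39, 45]
  queue [40] -> pop 40, enqueue [none], visited so far: [10, 8, 18, 16, 39, 45, 40]
Result: [10, 8, 18, 16, 39, 45, 40]


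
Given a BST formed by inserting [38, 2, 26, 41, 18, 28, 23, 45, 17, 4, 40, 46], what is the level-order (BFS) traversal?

Tree insertion order: [38, 2, 26, 41, 18, 28, 23, 45, 17, 4, 40, 46]
Tree (level-order array): [38, 2, 41, None, 26, 40, 45, 18, 28, None, None, None, 46, 17, 23, None, None, None, None, 4]
BFS from the root, enqueuing left then right child of each popped node:
  queue [38] -> pop 38, enqueue [2, 41], visited so far: [38]
  queue [2, 41] -> pop 2, enqueue [26], visited so far: [38, 2]
  queue [41, 26] -> pop 41, enqueue [40, 45], visited so far: [38, 2, 41]
  queue [26, 40, 45] -> pop 26, enqueue [18, 28], visited so far: [38, 2, 41, 26]
  queue [40, 45, 18, 28] -> pop 40, enqueue [none], visited so far: [38, 2, 41, 26, 40]
  queue [45, 18, 28] -> pop 45, enqueue [46], visited so far: [38, 2, 41, 26, 40, 45]
  queue [18, 28, 46] -> pop 18, enqueue [17, 23], visited so far: [38, 2, 41, 26, 40, 45, 18]
  queue [28, 46, 17, 23] -> pop 28, enqueue [none], visited so far: [38, 2, 41, 26, 40, 45, 18, 28]
  queue [46, 17, 23] -> pop 46, enqueue [none], visited so far: [38, 2, 41, 26, 40, 45, 18, 28, 46]
  queue [17, 23] -> pop 17, enqueue [4], visited so far: [38, 2, 41, 26, 40, 45, 18, 28, 46, 17]
  queue [23, 4] -> pop 23, enqueue [none], visited so far: [38, 2, 41, 26, 40, 45, 18, 28, 46, 17, 23]
  queue [4] -> pop 4, enqueue [none], visited so far: [38, 2, 41, 26, 40, 45, 18, 28, 46, 17, 23, 4]
Result: [38, 2, 41, 26, 40, 45, 18, 28, 46, 17, 23, 4]


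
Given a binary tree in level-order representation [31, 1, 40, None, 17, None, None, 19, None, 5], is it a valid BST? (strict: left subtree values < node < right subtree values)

Level-order array: [31, 1, 40, None, 17, None, None, 19, None, 5]
Validate using subtree bounds (lo, hi): at each node, require lo < value < hi,
then recurse left with hi=value and right with lo=value.
Preorder trace (stopping at first violation):
  at node 31 with bounds (-inf, +inf): OK
  at node 1 with bounds (-inf, 31): OK
  at node 17 with bounds (1, 31): OK
  at node 19 with bounds (1, 17): VIOLATION
Node 19 violates its bound: not (1 < 19 < 17).
Result: Not a valid BST


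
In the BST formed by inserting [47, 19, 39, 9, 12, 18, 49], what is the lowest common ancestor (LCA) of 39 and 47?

Tree insertion order: [47, 19, 39, 9, 12, 18, 49]
Tree (level-order array): [47, 19, 49, 9, 39, None, None, None, 12, None, None, None, 18]
In a BST, the LCA of p=39, q=47 is the first node v on the
root-to-leaf path with p <= v <= q (go left if both < v, right if both > v).
Walk from root:
  at 47: 39 <= 47 <= 47, this is the LCA
LCA = 47


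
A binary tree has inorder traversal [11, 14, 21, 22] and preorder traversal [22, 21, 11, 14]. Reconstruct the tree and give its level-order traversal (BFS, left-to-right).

Inorder:  [11, 14, 21, 22]
Preorder: [22, 21, 11, 14]
Algorithm: preorder visits root first, so consume preorder in order;
for each root, split the current inorder slice at that value into
left-subtree inorder and right-subtree inorder, then recurse.
Recursive splits:
  root=22; inorder splits into left=[11, 14, 21], right=[]
  root=21; inorder splits into left=[11, 14], right=[]
  root=11; inorder splits into left=[], right=[14]
  root=14; inorder splits into left=[], right=[]
Reconstructed level-order: [22, 21, 11, 14]


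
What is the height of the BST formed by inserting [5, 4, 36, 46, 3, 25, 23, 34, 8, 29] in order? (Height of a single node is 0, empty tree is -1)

Insertion order: [5, 4, 36, 46, 3, 25, 23, 34, 8, 29]
Tree (level-order array): [5, 4, 36, 3, None, 25, 46, None, None, 23, 34, None, None, 8, None, 29]
Compute height bottom-up (empty subtree = -1):
  height(3) = 1 + max(-1, -1) = 0
  height(4) = 1 + max(0, -1) = 1
  height(8) = 1 + max(-1, -1) = 0
  height(23) = 1 + max(0, -1) = 1
  height(29) = 1 + max(-1, -1) = 0
  height(34) = 1 + max(0, -1) = 1
  height(25) = 1 + max(1, 1) = 2
  height(46) = 1 + max(-1, -1) = 0
  height(36) = 1 + max(2, 0) = 3
  height(5) = 1 + max(1, 3) = 4
Height = 4


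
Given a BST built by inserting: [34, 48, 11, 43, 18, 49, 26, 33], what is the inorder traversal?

Tree insertion order: [34, 48, 11, 43, 18, 49, 26, 33]
Tree (level-order array): [34, 11, 48, None, 18, 43, 49, None, 26, None, None, None, None, None, 33]
Inorder traversal: [11, 18, 26, 33, 34, 43, 48, 49]


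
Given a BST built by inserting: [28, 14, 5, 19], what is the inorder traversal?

Tree insertion order: [28, 14, 5, 19]
Tree (level-order array): [28, 14, None, 5, 19]
Inorder traversal: [5, 14, 19, 28]


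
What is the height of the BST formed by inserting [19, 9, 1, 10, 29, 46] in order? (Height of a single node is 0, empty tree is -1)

Insertion order: [19, 9, 1, 10, 29, 46]
Tree (level-order array): [19, 9, 29, 1, 10, None, 46]
Compute height bottom-up (empty subtree = -1):
  height(1) = 1 + max(-1, -1) = 0
  height(10) = 1 + max(-1, -1) = 0
  height(9) = 1 + max(0, 0) = 1
  height(46) = 1 + max(-1, -1) = 0
  height(29) = 1 + max(-1, 0) = 1
  height(19) = 1 + max(1, 1) = 2
Height = 2


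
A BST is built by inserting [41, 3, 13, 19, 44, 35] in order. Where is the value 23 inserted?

Starting tree (level order): [41, 3, 44, None, 13, None, None, None, 19, None, 35]
Insertion path: 41 -> 3 -> 13 -> 19 -> 35
Result: insert 23 as left child of 35
Final tree (level order): [41, 3, 44, None, 13, None, None, None, 19, None, 35, 23]


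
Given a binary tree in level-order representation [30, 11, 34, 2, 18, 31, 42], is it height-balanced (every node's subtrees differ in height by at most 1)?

Tree (level-order array): [30, 11, 34, 2, 18, 31, 42]
Definition: a tree is height-balanced if, at every node, |h(left) - h(right)| <= 1 (empty subtree has height -1).
Bottom-up per-node check:
  node 2: h_left=-1, h_right=-1, diff=0 [OK], height=0
  node 18: h_left=-1, h_right=-1, diff=0 [OK], height=0
  node 11: h_left=0, h_right=0, diff=0 [OK], height=1
  node 31: h_left=-1, h_right=-1, diff=0 [OK], height=0
  node 42: h_left=-1, h_right=-1, diff=0 [OK], height=0
  node 34: h_left=0, h_right=0, diff=0 [OK], height=1
  node 30: h_left=1, h_right=1, diff=0 [OK], height=2
All nodes satisfy the balance condition.
Result: Balanced


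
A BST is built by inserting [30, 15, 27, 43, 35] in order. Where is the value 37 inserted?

Starting tree (level order): [30, 15, 43, None, 27, 35]
Insertion path: 30 -> 43 -> 35
Result: insert 37 as right child of 35
Final tree (level order): [30, 15, 43, None, 27, 35, None, None, None, None, 37]


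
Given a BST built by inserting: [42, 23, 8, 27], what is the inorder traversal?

Tree insertion order: [42, 23, 8, 27]
Tree (level-order array): [42, 23, None, 8, 27]
Inorder traversal: [8, 23, 27, 42]


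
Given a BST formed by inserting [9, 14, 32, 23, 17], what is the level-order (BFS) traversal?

Tree insertion order: [9, 14, 32, 23, 17]
Tree (level-order array): [9, None, 14, None, 32, 23, None, 17]
BFS from the root, enqueuing left then right child of each popped node:
  queue [9] -> pop 9, enqueue [14], visited so far: [9]
  queue [14] -> pop 14, enqueue [32], visited so far: [9, 14]
  queue [32] -> pop 32, enqueue [23], visited so far: [9, 14, 32]
  queue [23] -> pop 23, enqueue [17], visited so far: [9, 14, 32, 23]
  queue [17] -> pop 17, enqueue [none], visited so far: [9, 14, 32, 23, 17]
Result: [9, 14, 32, 23, 17]


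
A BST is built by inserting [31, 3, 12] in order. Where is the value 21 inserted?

Starting tree (level order): [31, 3, None, None, 12]
Insertion path: 31 -> 3 -> 12
Result: insert 21 as right child of 12
Final tree (level order): [31, 3, None, None, 12, None, 21]


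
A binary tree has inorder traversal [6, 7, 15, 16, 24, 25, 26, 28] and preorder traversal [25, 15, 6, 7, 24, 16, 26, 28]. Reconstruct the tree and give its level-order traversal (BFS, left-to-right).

Inorder:  [6, 7, 15, 16, 24, 25, 26, 28]
Preorder: [25, 15, 6, 7, 24, 16, 26, 28]
Algorithm: preorder visits root first, so consume preorder in order;
for each root, split the current inorder slice at that value into
left-subtree inorder and right-subtree inorder, then recurse.
Recursive splits:
  root=25; inorder splits into left=[6, 7, 15, 16, 24], right=[26, 28]
  root=15; inorder splits into left=[6, 7], right=[16, 24]
  root=6; inorder splits into left=[], right=[7]
  root=7; inorder splits into left=[], right=[]
  root=24; inorder splits into left=[16], right=[]
  root=16; inorder splits into left=[], right=[]
  root=26; inorder splits into left=[], right=[28]
  root=28; inorder splits into left=[], right=[]
Reconstructed level-order: [25, 15, 26, 6, 24, 28, 7, 16]


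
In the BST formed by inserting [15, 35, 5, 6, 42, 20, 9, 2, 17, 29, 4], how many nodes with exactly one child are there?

Tree built from: [15, 35, 5, 6, 42, 20, 9, 2, 17, 29, 4]
Tree (level-order array): [15, 5, 35, 2, 6, 20, 42, None, 4, None, 9, 17, 29]
Rule: These are nodes with exactly 1 non-null child.
Per-node child counts:
  node 15: 2 child(ren)
  node 5: 2 child(ren)
  node 2: 1 child(ren)
  node 4: 0 child(ren)
  node 6: 1 child(ren)
  node 9: 0 child(ren)
  node 35: 2 child(ren)
  node 20: 2 child(ren)
  node 17: 0 child(ren)
  node 29: 0 child(ren)
  node 42: 0 child(ren)
Matching nodes: [2, 6]
Count of nodes with exactly one child: 2


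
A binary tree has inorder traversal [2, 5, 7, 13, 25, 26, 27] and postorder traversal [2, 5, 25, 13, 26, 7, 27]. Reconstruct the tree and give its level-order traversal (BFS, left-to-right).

Inorder:   [2, 5, 7, 13, 25, 26, 27]
Postorder: [2, 5, 25, 13, 26, 7, 27]
Algorithm: postorder visits root last, so walk postorder right-to-left;
each value is the root of the current inorder slice — split it at that
value, recurse on the right subtree first, then the left.
Recursive splits:
  root=27; inorder splits into left=[2, 5, 7, 13, 25, 26], right=[]
  root=7; inorder splits into left=[2, 5], right=[13, 25, 26]
  root=26; inorder splits into left=[13, 25], right=[]
  root=13; inorder splits into left=[], right=[25]
  root=25; inorder splits into left=[], right=[]
  root=5; inorder splits into left=[2], right=[]
  root=2; inorder splits into left=[], right=[]
Reconstructed level-order: [27, 7, 5, 26, 2, 13, 25]


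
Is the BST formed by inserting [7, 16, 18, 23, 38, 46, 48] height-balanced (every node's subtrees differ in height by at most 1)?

Tree (level-order array): [7, None, 16, None, 18, None, 23, None, 38, None, 46, None, 48]
Definition: a tree is height-balanced if, at every node, |h(left) - h(right)| <= 1 (empty subtree has height -1).
Bottom-up per-node check:
  node 48: h_left=-1, h_right=-1, diff=0 [OK], height=0
  node 46: h_left=-1, h_right=0, diff=1 [OK], height=1
  node 38: h_left=-1, h_right=1, diff=2 [FAIL (|-1-1|=2 > 1)], height=2
  node 23: h_left=-1, h_right=2, diff=3 [FAIL (|-1-2|=3 > 1)], height=3
  node 18: h_left=-1, h_right=3, diff=4 [FAIL (|-1-3|=4 > 1)], height=4
  node 16: h_left=-1, h_right=4, diff=5 [FAIL (|-1-4|=5 > 1)], height=5
  node 7: h_left=-1, h_right=5, diff=6 [FAIL (|-1-5|=6 > 1)], height=6
Node 38 violates the condition: |-1 - 1| = 2 > 1.
Result: Not balanced


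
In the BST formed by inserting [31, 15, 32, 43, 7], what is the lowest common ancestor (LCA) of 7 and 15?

Tree insertion order: [31, 15, 32, 43, 7]
Tree (level-order array): [31, 15, 32, 7, None, None, 43]
In a BST, the LCA of p=7, q=15 is the first node v on the
root-to-leaf path with p <= v <= q (go left if both < v, right if both > v).
Walk from root:
  at 31: both 7 and 15 < 31, go left
  at 15: 7 <= 15 <= 15, this is the LCA
LCA = 15


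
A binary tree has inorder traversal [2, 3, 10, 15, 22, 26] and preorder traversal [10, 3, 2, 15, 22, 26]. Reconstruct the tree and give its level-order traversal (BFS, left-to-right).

Inorder:  [2, 3, 10, 15, 22, 26]
Preorder: [10, 3, 2, 15, 22, 26]
Algorithm: preorder visits root first, so consume preorder in order;
for each root, split the current inorder slice at that value into
left-subtree inorder and right-subtree inorder, then recurse.
Recursive splits:
  root=10; inorder splits into left=[2, 3], right=[15, 22, 26]
  root=3; inorder splits into left=[2], right=[]
  root=2; inorder splits into left=[], right=[]
  root=15; inorder splits into left=[], right=[22, 26]
  root=22; inorder splits into left=[], right=[26]
  root=26; inorder splits into left=[], right=[]
Reconstructed level-order: [10, 3, 15, 2, 22, 26]


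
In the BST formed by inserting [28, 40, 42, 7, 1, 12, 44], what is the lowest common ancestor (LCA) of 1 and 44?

Tree insertion order: [28, 40, 42, 7, 1, 12, 44]
Tree (level-order array): [28, 7, 40, 1, 12, None, 42, None, None, None, None, None, 44]
In a BST, the LCA of p=1, q=44 is the first node v on the
root-to-leaf path with p <= v <= q (go left if both < v, right if both > v).
Walk from root:
  at 28: 1 <= 28 <= 44, this is the LCA
LCA = 28


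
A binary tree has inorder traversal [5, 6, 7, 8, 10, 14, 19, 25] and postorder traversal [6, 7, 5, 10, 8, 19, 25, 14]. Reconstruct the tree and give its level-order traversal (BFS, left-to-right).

Inorder:   [5, 6, 7, 8, 10, 14, 19, 25]
Postorder: [6, 7, 5, 10, 8, 19, 25, 14]
Algorithm: postorder visits root last, so walk postorder right-to-left;
each value is the root of the current inorder slice — split it at that
value, recurse on the right subtree first, then the left.
Recursive splits:
  root=14; inorder splits into left=[5, 6, 7, 8, 10], right=[19, 25]
  root=25; inorder splits into left=[19], right=[]
  root=19; inorder splits into left=[], right=[]
  root=8; inorder splits into left=[5, 6, 7], right=[10]
  root=10; inorder splits into left=[], right=[]
  root=5; inorder splits into left=[], right=[6, 7]
  root=7; inorder splits into left=[6], right=[]
  root=6; inorder splits into left=[], right=[]
Reconstructed level-order: [14, 8, 25, 5, 10, 19, 7, 6]


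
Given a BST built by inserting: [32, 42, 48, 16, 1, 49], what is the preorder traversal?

Tree insertion order: [32, 42, 48, 16, 1, 49]
Tree (level-order array): [32, 16, 42, 1, None, None, 48, None, None, None, 49]
Preorder traversal: [32, 16, 1, 42, 48, 49]


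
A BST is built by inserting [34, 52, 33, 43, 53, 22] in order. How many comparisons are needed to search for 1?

Search path for 1: 34 -> 33 -> 22
Found: False
Comparisons: 3


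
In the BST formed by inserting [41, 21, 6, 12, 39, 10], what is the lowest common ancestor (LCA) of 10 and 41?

Tree insertion order: [41, 21, 6, 12, 39, 10]
Tree (level-order array): [41, 21, None, 6, 39, None, 12, None, None, 10]
In a BST, the LCA of p=10, q=41 is the first node v on the
root-to-leaf path with p <= v <= q (go left if both < v, right if both > v).
Walk from root:
  at 41: 10 <= 41 <= 41, this is the LCA
LCA = 41


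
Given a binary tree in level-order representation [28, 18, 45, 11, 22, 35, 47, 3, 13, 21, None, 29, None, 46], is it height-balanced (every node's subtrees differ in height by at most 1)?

Tree (level-order array): [28, 18, 45, 11, 22, 35, 47, 3, 13, 21, None, 29, None, 46]
Definition: a tree is height-balanced if, at every node, |h(left) - h(right)| <= 1 (empty subtree has height -1).
Bottom-up per-node check:
  node 3: h_left=-1, h_right=-1, diff=0 [OK], height=0
  node 13: h_left=-1, h_right=-1, diff=0 [OK], height=0
  node 11: h_left=0, h_right=0, diff=0 [OK], height=1
  node 21: h_left=-1, h_right=-1, diff=0 [OK], height=0
  node 22: h_left=0, h_right=-1, diff=1 [OK], height=1
  node 18: h_left=1, h_right=1, diff=0 [OK], height=2
  node 29: h_left=-1, h_right=-1, diff=0 [OK], height=0
  node 35: h_left=0, h_right=-1, diff=1 [OK], height=1
  node 46: h_left=-1, h_right=-1, diff=0 [OK], height=0
  node 47: h_left=0, h_right=-1, diff=1 [OK], height=1
  node 45: h_left=1, h_right=1, diff=0 [OK], height=2
  node 28: h_left=2, h_right=2, diff=0 [OK], height=3
All nodes satisfy the balance condition.
Result: Balanced


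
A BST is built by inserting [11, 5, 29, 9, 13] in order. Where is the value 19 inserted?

Starting tree (level order): [11, 5, 29, None, 9, 13]
Insertion path: 11 -> 29 -> 13
Result: insert 19 as right child of 13
Final tree (level order): [11, 5, 29, None, 9, 13, None, None, None, None, 19]


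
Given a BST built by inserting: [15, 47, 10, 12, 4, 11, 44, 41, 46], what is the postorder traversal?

Tree insertion order: [15, 47, 10, 12, 4, 11, 44, 41, 46]
Tree (level-order array): [15, 10, 47, 4, 12, 44, None, None, None, 11, None, 41, 46]
Postorder traversal: [4, 11, 12, 10, 41, 46, 44, 47, 15]


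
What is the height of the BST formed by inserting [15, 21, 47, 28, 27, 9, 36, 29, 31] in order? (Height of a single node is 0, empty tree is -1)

Insertion order: [15, 21, 47, 28, 27, 9, 36, 29, 31]
Tree (level-order array): [15, 9, 21, None, None, None, 47, 28, None, 27, 36, None, None, 29, None, None, 31]
Compute height bottom-up (empty subtree = -1):
  height(9) = 1 + max(-1, -1) = 0
  height(27) = 1 + max(-1, -1) = 0
  height(31) = 1 + max(-1, -1) = 0
  height(29) = 1 + max(-1, 0) = 1
  height(36) = 1 + max(1, -1) = 2
  height(28) = 1 + max(0, 2) = 3
  height(47) = 1 + max(3, -1) = 4
  height(21) = 1 + max(-1, 4) = 5
  height(15) = 1 + max(0, 5) = 6
Height = 6


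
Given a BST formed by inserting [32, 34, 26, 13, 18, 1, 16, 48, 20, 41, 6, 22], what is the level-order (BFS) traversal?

Tree insertion order: [32, 34, 26, 13, 18, 1, 16, 48, 20, 41, 6, 22]
Tree (level-order array): [32, 26, 34, 13, None, None, 48, 1, 18, 41, None, None, 6, 16, 20, None, None, None, None, None, None, None, 22]
BFS from the root, enqueuing left then right child of each popped node:
  queue [32] -> pop 32, enqueue [26, 34], visited so far: [32]
  queue [26, 34] -> pop 26, enqueue [13], visited so far: [32, 26]
  queue [34, 13] -> pop 34, enqueue [48], visited so far: [32, 26, 34]
  queue [13, 48] -> pop 13, enqueue [1, 18], visited so far: [32, 26, 34, 13]
  queue [48, 1, 18] -> pop 48, enqueue [41], visited so far: [32, 26, 34, 13, 48]
  queue [1, 18, 41] -> pop 1, enqueue [6], visited so far: [32, 26, 34, 13, 48, 1]
  queue [18, 41, 6] -> pop 18, enqueue [16, 20], visited so far: [32, 26, 34, 13, 48, 1, 18]
  queue [41, 6, 16, 20] -> pop 41, enqueue [none], visited so far: [32, 26, 34, 13, 48, 1, 18, 41]
  queue [6, 16, 20] -> pop 6, enqueue [none], visited so far: [32, 26, 34, 13, 48, 1, 18, 41, 6]
  queue [16, 20] -> pop 16, enqueue [none], visited so far: [32, 26, 34, 13, 48, 1, 18, 41, 6, 16]
  queue [20] -> pop 20, enqueue [22], visited so far: [32, 26, 34, 13, 48, 1, 18, 41, 6, 16, 20]
  queue [22] -> pop 22, enqueue [none], visited so far: [32, 26, 34, 13, 48, 1, 18, 41, 6, 16, 20, 22]
Result: [32, 26, 34, 13, 48, 1, 18, 41, 6, 16, 20, 22]


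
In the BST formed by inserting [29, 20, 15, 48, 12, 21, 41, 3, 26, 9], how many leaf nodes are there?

Tree built from: [29, 20, 15, 48, 12, 21, 41, 3, 26, 9]
Tree (level-order array): [29, 20, 48, 15, 21, 41, None, 12, None, None, 26, None, None, 3, None, None, None, None, 9]
Rule: A leaf has 0 children.
Per-node child counts:
  node 29: 2 child(ren)
  node 20: 2 child(ren)
  node 15: 1 child(ren)
  node 12: 1 child(ren)
  node 3: 1 child(ren)
  node 9: 0 child(ren)
  node 21: 1 child(ren)
  node 26: 0 child(ren)
  node 48: 1 child(ren)
  node 41: 0 child(ren)
Matching nodes: [9, 26, 41]
Count of leaf nodes: 3


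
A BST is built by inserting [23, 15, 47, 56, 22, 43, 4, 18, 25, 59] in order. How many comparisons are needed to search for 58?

Search path for 58: 23 -> 47 -> 56 -> 59
Found: False
Comparisons: 4


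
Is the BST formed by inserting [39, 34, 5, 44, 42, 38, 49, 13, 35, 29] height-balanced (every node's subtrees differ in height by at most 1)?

Tree (level-order array): [39, 34, 44, 5, 38, 42, 49, None, 13, 35, None, None, None, None, None, None, 29]
Definition: a tree is height-balanced if, at every node, |h(left) - h(right)| <= 1 (empty subtree has height -1).
Bottom-up per-node check:
  node 29: h_left=-1, h_right=-1, diff=0 [OK], height=0
  node 13: h_left=-1, h_right=0, diff=1 [OK], height=1
  node 5: h_left=-1, h_right=1, diff=2 [FAIL (|-1-1|=2 > 1)], height=2
  node 35: h_left=-1, h_right=-1, diff=0 [OK], height=0
  node 38: h_left=0, h_right=-1, diff=1 [OK], height=1
  node 34: h_left=2, h_right=1, diff=1 [OK], height=3
  node 42: h_left=-1, h_right=-1, diff=0 [OK], height=0
  node 49: h_left=-1, h_right=-1, diff=0 [OK], height=0
  node 44: h_left=0, h_right=0, diff=0 [OK], height=1
  node 39: h_left=3, h_right=1, diff=2 [FAIL (|3-1|=2 > 1)], height=4
Node 5 violates the condition: |-1 - 1| = 2 > 1.
Result: Not balanced


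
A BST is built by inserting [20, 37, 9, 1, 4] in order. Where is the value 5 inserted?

Starting tree (level order): [20, 9, 37, 1, None, None, None, None, 4]
Insertion path: 20 -> 9 -> 1 -> 4
Result: insert 5 as right child of 4
Final tree (level order): [20, 9, 37, 1, None, None, None, None, 4, None, 5]


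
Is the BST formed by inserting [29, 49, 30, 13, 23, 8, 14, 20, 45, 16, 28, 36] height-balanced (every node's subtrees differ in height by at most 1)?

Tree (level-order array): [29, 13, 49, 8, 23, 30, None, None, None, 14, 28, None, 45, None, 20, None, None, 36, None, 16]
Definition: a tree is height-balanced if, at every node, |h(left) - h(right)| <= 1 (empty subtree has height -1).
Bottom-up per-node check:
  node 8: h_left=-1, h_right=-1, diff=0 [OK], height=0
  node 16: h_left=-1, h_right=-1, diff=0 [OK], height=0
  node 20: h_left=0, h_right=-1, diff=1 [OK], height=1
  node 14: h_left=-1, h_right=1, diff=2 [FAIL (|-1-1|=2 > 1)], height=2
  node 28: h_left=-1, h_right=-1, diff=0 [OK], height=0
  node 23: h_left=2, h_right=0, diff=2 [FAIL (|2-0|=2 > 1)], height=3
  node 13: h_left=0, h_right=3, diff=3 [FAIL (|0-3|=3 > 1)], height=4
  node 36: h_left=-1, h_right=-1, diff=0 [OK], height=0
  node 45: h_left=0, h_right=-1, diff=1 [OK], height=1
  node 30: h_left=-1, h_right=1, diff=2 [FAIL (|-1-1|=2 > 1)], height=2
  node 49: h_left=2, h_right=-1, diff=3 [FAIL (|2--1|=3 > 1)], height=3
  node 29: h_left=4, h_right=3, diff=1 [OK], height=5
Node 14 violates the condition: |-1 - 1| = 2 > 1.
Result: Not balanced


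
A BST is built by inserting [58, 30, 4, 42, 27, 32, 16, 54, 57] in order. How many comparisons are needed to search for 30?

Search path for 30: 58 -> 30
Found: True
Comparisons: 2


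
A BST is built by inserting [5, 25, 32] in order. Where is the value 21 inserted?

Starting tree (level order): [5, None, 25, None, 32]
Insertion path: 5 -> 25
Result: insert 21 as left child of 25
Final tree (level order): [5, None, 25, 21, 32]


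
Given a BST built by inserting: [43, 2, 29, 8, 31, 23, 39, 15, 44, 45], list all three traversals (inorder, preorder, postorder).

Tree insertion order: [43, 2, 29, 8, 31, 23, 39, 15, 44, 45]
Tree (level-order array): [43, 2, 44, None, 29, None, 45, 8, 31, None, None, None, 23, None, 39, 15]
Inorder (L, root, R): [2, 8, 15, 23, 29, 31, 39, 43, 44, 45]
Preorder (root, L, R): [43, 2, 29, 8, 23, 15, 31, 39, 44, 45]
Postorder (L, R, root): [15, 23, 8, 39, 31, 29, 2, 45, 44, 43]


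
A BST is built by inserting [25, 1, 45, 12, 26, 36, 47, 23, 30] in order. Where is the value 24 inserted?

Starting tree (level order): [25, 1, 45, None, 12, 26, 47, None, 23, None, 36, None, None, None, None, 30]
Insertion path: 25 -> 1 -> 12 -> 23
Result: insert 24 as right child of 23
Final tree (level order): [25, 1, 45, None, 12, 26, 47, None, 23, None, 36, None, None, None, 24, 30]


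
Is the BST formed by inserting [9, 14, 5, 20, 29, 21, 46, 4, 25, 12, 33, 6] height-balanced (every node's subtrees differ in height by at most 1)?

Tree (level-order array): [9, 5, 14, 4, 6, 12, 20, None, None, None, None, None, None, None, 29, 21, 46, None, 25, 33]
Definition: a tree is height-balanced if, at every node, |h(left) - h(right)| <= 1 (empty subtree has height -1).
Bottom-up per-node check:
  node 4: h_left=-1, h_right=-1, diff=0 [OK], height=0
  node 6: h_left=-1, h_right=-1, diff=0 [OK], height=0
  node 5: h_left=0, h_right=0, diff=0 [OK], height=1
  node 12: h_left=-1, h_right=-1, diff=0 [OK], height=0
  node 25: h_left=-1, h_right=-1, diff=0 [OK], height=0
  node 21: h_left=-1, h_right=0, diff=1 [OK], height=1
  node 33: h_left=-1, h_right=-1, diff=0 [OK], height=0
  node 46: h_left=0, h_right=-1, diff=1 [OK], height=1
  node 29: h_left=1, h_right=1, diff=0 [OK], height=2
  node 20: h_left=-1, h_right=2, diff=3 [FAIL (|-1-2|=3 > 1)], height=3
  node 14: h_left=0, h_right=3, diff=3 [FAIL (|0-3|=3 > 1)], height=4
  node 9: h_left=1, h_right=4, diff=3 [FAIL (|1-4|=3 > 1)], height=5
Node 20 violates the condition: |-1 - 2| = 3 > 1.
Result: Not balanced


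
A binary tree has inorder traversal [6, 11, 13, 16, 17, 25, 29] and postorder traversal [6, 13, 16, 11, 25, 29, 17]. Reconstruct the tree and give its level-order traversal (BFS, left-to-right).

Inorder:   [6, 11, 13, 16, 17, 25, 29]
Postorder: [6, 13, 16, 11, 25, 29, 17]
Algorithm: postorder visits root last, so walk postorder right-to-left;
each value is the root of the current inorder slice — split it at that
value, recurse on the right subtree first, then the left.
Recursive splits:
  root=17; inorder splits into left=[6, 11, 13, 16], right=[25, 29]
  root=29; inorder splits into left=[25], right=[]
  root=25; inorder splits into left=[], right=[]
  root=11; inorder splits into left=[6], right=[13, 16]
  root=16; inorder splits into left=[13], right=[]
  root=13; inorder splits into left=[], right=[]
  root=6; inorder splits into left=[], right=[]
Reconstructed level-order: [17, 11, 29, 6, 16, 25, 13]


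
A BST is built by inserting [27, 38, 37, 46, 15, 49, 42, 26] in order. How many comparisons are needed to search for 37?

Search path for 37: 27 -> 38 -> 37
Found: True
Comparisons: 3


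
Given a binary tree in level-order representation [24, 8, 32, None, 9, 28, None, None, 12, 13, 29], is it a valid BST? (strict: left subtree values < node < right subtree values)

Level-order array: [24, 8, 32, None, 9, 28, None, None, 12, 13, 29]
Validate using subtree bounds (lo, hi): at each node, require lo < value < hi,
then recurse left with hi=value and right with lo=value.
Preorder trace (stopping at first violation):
  at node 24 with bounds (-inf, +inf): OK
  at node 8 with bounds (-inf, 24): OK
  at node 9 with bounds (8, 24): OK
  at node 12 with bounds (9, 24): OK
  at node 32 with bounds (24, +inf): OK
  at node 28 with bounds (24, 32): OK
  at node 13 with bounds (24, 28): VIOLATION
Node 13 violates its bound: not (24 < 13 < 28).
Result: Not a valid BST


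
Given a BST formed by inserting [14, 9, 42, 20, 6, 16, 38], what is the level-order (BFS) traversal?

Tree insertion order: [14, 9, 42, 20, 6, 16, 38]
Tree (level-order array): [14, 9, 42, 6, None, 20, None, None, None, 16, 38]
BFS from the root, enqueuing left then right child of each popped node:
  queue [14] -> pop 14, enqueue [9, 42], visited so far: [14]
  queue [9, 42] -> pop 9, enqueue [6], visited so far: [14, 9]
  queue [42, 6] -> pop 42, enqueue [20], visited so far: [14, 9, 42]
  queue [6, 20] -> pop 6, enqueue [none], visited so far: [14, 9, 42, 6]
  queue [20] -> pop 20, enqueue [16, 38], visited so far: [14, 9, 42, 6, 20]
  queue [16, 38] -> pop 16, enqueue [none], visited so far: [14, 9, 42, 6, 20, 16]
  queue [38] -> pop 38, enqueue [none], visited so far: [14, 9, 42, 6, 20, 16, 38]
Result: [14, 9, 42, 6, 20, 16, 38]


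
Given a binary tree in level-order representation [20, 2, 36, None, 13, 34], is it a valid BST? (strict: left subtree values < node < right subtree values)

Level-order array: [20, 2, 36, None, 13, 34]
Validate using subtree bounds (lo, hi): at each node, require lo < value < hi,
then recurse left with hi=value and right with lo=value.
Preorder trace (stopping at first violation):
  at node 20 with bounds (-inf, +inf): OK
  at node 2 with bounds (-inf, 20): OK
  at node 13 with bounds (2, 20): OK
  at node 36 with bounds (20, +inf): OK
  at node 34 with bounds (20, 36): OK
No violation found at any node.
Result: Valid BST


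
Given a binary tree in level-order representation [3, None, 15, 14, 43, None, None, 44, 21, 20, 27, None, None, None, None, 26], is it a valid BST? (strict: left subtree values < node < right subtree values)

Level-order array: [3, None, 15, 14, 43, None, None, 44, 21, 20, 27, None, None, None, None, 26]
Validate using subtree bounds (lo, hi): at each node, require lo < value < hi,
then recurse left with hi=value and right with lo=value.
Preorder trace (stopping at first violation):
  at node 3 with bounds (-inf, +inf): OK
  at node 15 with bounds (3, +inf): OK
  at node 14 with bounds (3, 15): OK
  at node 43 with bounds (15, +inf): OK
  at node 44 with bounds (15, 43): VIOLATION
Node 44 violates its bound: not (15 < 44 < 43).
Result: Not a valid BST


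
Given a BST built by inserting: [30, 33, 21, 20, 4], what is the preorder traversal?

Tree insertion order: [30, 33, 21, 20, 4]
Tree (level-order array): [30, 21, 33, 20, None, None, None, 4]
Preorder traversal: [30, 21, 20, 4, 33]


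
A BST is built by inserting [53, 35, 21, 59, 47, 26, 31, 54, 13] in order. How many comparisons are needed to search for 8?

Search path for 8: 53 -> 35 -> 21 -> 13
Found: False
Comparisons: 4


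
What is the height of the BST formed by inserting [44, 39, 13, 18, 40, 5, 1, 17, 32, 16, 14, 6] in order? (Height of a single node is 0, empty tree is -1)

Insertion order: [44, 39, 13, 18, 40, 5, 1, 17, 32, 16, 14, 6]
Tree (level-order array): [44, 39, None, 13, 40, 5, 18, None, None, 1, 6, 17, 32, None, None, None, None, 16, None, None, None, 14]
Compute height bottom-up (empty subtree = -1):
  height(1) = 1 + max(-1, -1) = 0
  height(6) = 1 + max(-1, -1) = 0
  height(5) = 1 + max(0, 0) = 1
  height(14) = 1 + max(-1, -1) = 0
  height(16) = 1 + max(0, -1) = 1
  height(17) = 1 + max(1, -1) = 2
  height(32) = 1 + max(-1, -1) = 0
  height(18) = 1 + max(2, 0) = 3
  height(13) = 1 + max(1, 3) = 4
  height(40) = 1 + max(-1, -1) = 0
  height(39) = 1 + max(4, 0) = 5
  height(44) = 1 + max(5, -1) = 6
Height = 6


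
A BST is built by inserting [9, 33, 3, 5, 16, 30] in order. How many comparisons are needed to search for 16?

Search path for 16: 9 -> 33 -> 16
Found: True
Comparisons: 3


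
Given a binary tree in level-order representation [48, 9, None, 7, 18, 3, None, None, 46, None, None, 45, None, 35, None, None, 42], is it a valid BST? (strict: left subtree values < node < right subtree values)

Level-order array: [48, 9, None, 7, 18, 3, None, None, 46, None, None, 45, None, 35, None, None, 42]
Validate using subtree bounds (lo, hi): at each node, require lo < value < hi,
then recurse left with hi=value and right with lo=value.
Preorder trace (stopping at first violation):
  at node 48 with bounds (-inf, +inf): OK
  at node 9 with bounds (-inf, 48): OK
  at node 7 with bounds (-inf, 9): OK
  at node 3 with bounds (-inf, 7): OK
  at node 18 with bounds (9, 48): OK
  at node 46 with bounds (18, 48): OK
  at node 45 with bounds (18, 46): OK
  at node 35 with bounds (18, 45): OK
  at node 42 with bounds (35, 45): OK
No violation found at any node.
Result: Valid BST


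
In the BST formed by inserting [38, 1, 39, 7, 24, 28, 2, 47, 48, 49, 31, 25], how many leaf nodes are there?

Tree built from: [38, 1, 39, 7, 24, 28, 2, 47, 48, 49, 31, 25]
Tree (level-order array): [38, 1, 39, None, 7, None, 47, 2, 24, None, 48, None, None, None, 28, None, 49, 25, 31]
Rule: A leaf has 0 children.
Per-node child counts:
  node 38: 2 child(ren)
  node 1: 1 child(ren)
  node 7: 2 child(ren)
  node 2: 0 child(ren)
  node 24: 1 child(ren)
  node 28: 2 child(ren)
  node 25: 0 child(ren)
  node 31: 0 child(ren)
  node 39: 1 child(ren)
  node 47: 1 child(ren)
  node 48: 1 child(ren)
  node 49: 0 child(ren)
Matching nodes: [2, 25, 31, 49]
Count of leaf nodes: 4


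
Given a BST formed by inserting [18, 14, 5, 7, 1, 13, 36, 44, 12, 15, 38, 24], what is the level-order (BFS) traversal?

Tree insertion order: [18, 14, 5, 7, 1, 13, 36, 44, 12, 15, 38, 24]
Tree (level-order array): [18, 14, 36, 5, 15, 24, 44, 1, 7, None, None, None, None, 38, None, None, None, None, 13, None, None, 12]
BFS from the root, enqueuing left then right child of each popped node:
  queue [18] -> pop 18, enqueue [14, 36], visited so far: [18]
  queue [14, 36] -> pop 14, enqueue [5, 15], visited so far: [18, 14]
  queue [36, 5, 15] -> pop 36, enqueue [24, 44], visited so far: [18, 14, 36]
  queue [5, 15, 24, 44] -> pop 5, enqueue [1, 7], visited so far: [18, 14, 36, 5]
  queue [15, 24, 44, 1, 7] -> pop 15, enqueue [none], visited so far: [18, 14, 36, 5, 15]
  queue [24, 44, 1, 7] -> pop 24, enqueue [none], visited so far: [18, 14, 36, 5, 15, 24]
  queue [44, 1, 7] -> pop 44, enqueue [38], visited so far: [18, 14, 36, 5, 15, 24, 44]
  queue [1, 7, 38] -> pop 1, enqueue [none], visited so far: [18, 14, 36, 5, 15, 24, 44, 1]
  queue [7, 38] -> pop 7, enqueue [13], visited so far: [18, 14, 36, 5, 15, 24, 44, 1, 7]
  queue [38, 13] -> pop 38, enqueue [none], visited so far: [18, 14, 36, 5, 15, 24, 44, 1, 7, 38]
  queue [13] -> pop 13, enqueue [12], visited so far: [18, 14, 36, 5, 15, 24, 44, 1, 7, 38, 13]
  queue [12] -> pop 12, enqueue [none], visited so far: [18, 14, 36, 5, 15, 24, 44, 1, 7, 38, 13, 12]
Result: [18, 14, 36, 5, 15, 24, 44, 1, 7, 38, 13, 12]


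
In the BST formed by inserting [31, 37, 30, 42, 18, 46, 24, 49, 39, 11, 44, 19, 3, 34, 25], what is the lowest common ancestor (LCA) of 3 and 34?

Tree insertion order: [31, 37, 30, 42, 18, 46, 24, 49, 39, 11, 44, 19, 3, 34, 25]
Tree (level-order array): [31, 30, 37, 18, None, 34, 42, 11, 24, None, None, 39, 46, 3, None, 19, 25, None, None, 44, 49]
In a BST, the LCA of p=3, q=34 is the first node v on the
root-to-leaf path with p <= v <= q (go left if both < v, right if both > v).
Walk from root:
  at 31: 3 <= 31 <= 34, this is the LCA
LCA = 31


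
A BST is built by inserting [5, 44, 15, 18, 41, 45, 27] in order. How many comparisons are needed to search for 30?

Search path for 30: 5 -> 44 -> 15 -> 18 -> 41 -> 27
Found: False
Comparisons: 6


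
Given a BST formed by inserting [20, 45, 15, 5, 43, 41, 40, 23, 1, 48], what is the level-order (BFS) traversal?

Tree insertion order: [20, 45, 15, 5, 43, 41, 40, 23, 1, 48]
Tree (level-order array): [20, 15, 45, 5, None, 43, 48, 1, None, 41, None, None, None, None, None, 40, None, 23]
BFS from the root, enqueuing left then right child of each popped node:
  queue [20] -> pop 20, enqueue [15, 45], visited so far: [20]
  queue [15, 45] -> pop 15, enqueue [5], visited so far: [20, 15]
  queue [45, 5] -> pop 45, enqueue [43, 48], visited so far: [20, 15, 45]
  queue [5, 43, 48] -> pop 5, enqueue [1], visited so far: [20, 15, 45, 5]
  queue [43, 48, 1] -> pop 43, enqueue [41], visited so far: [20, 15, 45, 5, 43]
  queue [48, 1, 41] -> pop 48, enqueue [none], visited so far: [20, 15, 45, 5, 43, 48]
  queue [1, 41] -> pop 1, enqueue [none], visited so far: [20, 15, 45, 5, 43, 48, 1]
  queue [41] -> pop 41, enqueue [40], visited so far: [20, 15, 45, 5, 43, 48, 1, 41]
  queue [40] -> pop 40, enqueue [23], visited so far: [20, 15, 45, 5, 43, 48, 1, 41, 40]
  queue [23] -> pop 23, enqueue [none], visited so far: [20, 15, 45, 5, 43, 48, 1, 41, 40, 23]
Result: [20, 15, 45, 5, 43, 48, 1, 41, 40, 23]


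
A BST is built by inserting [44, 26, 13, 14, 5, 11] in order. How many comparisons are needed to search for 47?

Search path for 47: 44
Found: False
Comparisons: 1


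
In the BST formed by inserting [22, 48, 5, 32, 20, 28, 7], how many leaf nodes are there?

Tree built from: [22, 48, 5, 32, 20, 28, 7]
Tree (level-order array): [22, 5, 48, None, 20, 32, None, 7, None, 28]
Rule: A leaf has 0 children.
Per-node child counts:
  node 22: 2 child(ren)
  node 5: 1 child(ren)
  node 20: 1 child(ren)
  node 7: 0 child(ren)
  node 48: 1 child(ren)
  node 32: 1 child(ren)
  node 28: 0 child(ren)
Matching nodes: [7, 28]
Count of leaf nodes: 2


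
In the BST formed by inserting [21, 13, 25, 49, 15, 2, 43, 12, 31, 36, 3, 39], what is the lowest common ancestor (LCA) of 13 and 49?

Tree insertion order: [21, 13, 25, 49, 15, 2, 43, 12, 31, 36, 3, 39]
Tree (level-order array): [21, 13, 25, 2, 15, None, 49, None, 12, None, None, 43, None, 3, None, 31, None, None, None, None, 36, None, 39]
In a BST, the LCA of p=13, q=49 is the first node v on the
root-to-leaf path with p <= v <= q (go left if both < v, right if both > v).
Walk from root:
  at 21: 13 <= 21 <= 49, this is the LCA
LCA = 21


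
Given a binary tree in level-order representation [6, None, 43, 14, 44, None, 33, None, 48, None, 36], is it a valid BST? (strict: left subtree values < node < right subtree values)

Level-order array: [6, None, 43, 14, 44, None, 33, None, 48, None, 36]
Validate using subtree bounds (lo, hi): at each node, require lo < value < hi,
then recurse left with hi=value and right with lo=value.
Preorder trace (stopping at first violation):
  at node 6 with bounds (-inf, +inf): OK
  at node 43 with bounds (6, +inf): OK
  at node 14 with bounds (6, 43): OK
  at node 33 with bounds (14, 43): OK
  at node 36 with bounds (33, 43): OK
  at node 44 with bounds (43, +inf): OK
  at node 48 with bounds (44, +inf): OK
No violation found at any node.
Result: Valid BST


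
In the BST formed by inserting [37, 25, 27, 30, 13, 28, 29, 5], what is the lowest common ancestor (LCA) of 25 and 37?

Tree insertion order: [37, 25, 27, 30, 13, 28, 29, 5]
Tree (level-order array): [37, 25, None, 13, 27, 5, None, None, 30, None, None, 28, None, None, 29]
In a BST, the LCA of p=25, q=37 is the first node v on the
root-to-leaf path with p <= v <= q (go left if both < v, right if both > v).
Walk from root:
  at 37: 25 <= 37 <= 37, this is the LCA
LCA = 37


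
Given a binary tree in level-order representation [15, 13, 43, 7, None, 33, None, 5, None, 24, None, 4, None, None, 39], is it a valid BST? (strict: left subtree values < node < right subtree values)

Level-order array: [15, 13, 43, 7, None, 33, None, 5, None, 24, None, 4, None, None, 39]
Validate using subtree bounds (lo, hi): at each node, require lo < value < hi,
then recurse left with hi=value and right with lo=value.
Preorder trace (stopping at first violation):
  at node 15 with bounds (-inf, +inf): OK
  at node 13 with bounds (-inf, 15): OK
  at node 7 with bounds (-inf, 13): OK
  at node 5 with bounds (-inf, 7): OK
  at node 4 with bounds (-inf, 5): OK
  at node 43 with bounds (15, +inf): OK
  at node 33 with bounds (15, 43): OK
  at node 24 with bounds (15, 33): OK
  at node 39 with bounds (24, 33): VIOLATION
Node 39 violates its bound: not (24 < 39 < 33).
Result: Not a valid BST
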